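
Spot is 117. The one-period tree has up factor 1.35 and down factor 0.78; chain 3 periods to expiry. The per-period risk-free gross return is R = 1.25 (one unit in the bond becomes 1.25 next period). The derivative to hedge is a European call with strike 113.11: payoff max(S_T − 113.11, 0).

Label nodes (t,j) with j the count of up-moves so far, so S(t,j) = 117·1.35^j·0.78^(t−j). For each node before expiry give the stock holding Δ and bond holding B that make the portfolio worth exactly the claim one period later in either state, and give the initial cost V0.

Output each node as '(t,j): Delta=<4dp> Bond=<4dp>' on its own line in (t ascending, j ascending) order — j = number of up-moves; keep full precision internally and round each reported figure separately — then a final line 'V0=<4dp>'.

The replicating-portfolio and risk-neutral prices coincide; use p* = (1.25−0.78)/(1.35−0.78) = 0.8246 for the latter.
Terminal payoffs: V(3,0)=0.0000, V(3,1)=0.0000, V(3,2)=53.2114, V(3,3)=174.7539
(2,0): S=71.1828. Δ = (V_up−V_dn)/(S_up−S_dn) = (0.0000−0.0000)/(96.0968−55.5226) = 0.0000. V = [p*·0.0000 + (1−p*)·0.0000]/1.25 = 0.0000. B = V − Δ·S = 0.0000.
(2,1): S=123.2010. Δ = (V_up−V_dn)/(S_up−S_dn) = (53.2114−0.0000)/(166.3214−96.0968) = 0.7577. V = [p*·53.2114 + (1−p*)·0.0000]/1.25 = 35.1008. B = V − Δ·S = -58.2524.
(2,2): S=213.2325. Δ = (V_up−V_dn)/(S_up−S_dn) = (174.7539−53.2114)/(287.8639−166.3214) = 1.0000. V = [p*·174.7539 + (1−p*)·53.2114]/1.25 = 122.7445. B = V − Δ·S = -90.4880.
(1,0): S=91.2600. Δ = (V_up−V_dn)/(S_up−S_dn) = (35.1008−0.0000)/(123.2010−71.1828) = 0.6748. V = [p*·35.1008 + (1−p*)·0.0000]/1.25 = 23.1542. B = V − Δ·S = -38.4262.
(1,1): S=157.9500. Δ = (V_up−V_dn)/(S_up−S_dn) = (122.7445−35.1008)/(213.2325−123.2010) = 0.9735. V = [p*·122.7445 + (1−p*)·35.1008]/1.25 = 85.8947. B = V − Δ·S = -67.8661.
(0,0): S=117.0000. Δ = (V_up−V_dn)/(S_up−S_dn) = (85.8947−23.1542)/(157.9500−91.2600) = 0.9408. V = [p*·85.8947 + (1−p*)·23.1542]/1.25 = 59.9101. B = V − Δ·S = -50.1610.
Root portfolio cost Δ·117+B reproduces V0=59.9101.

(0,0): Delta=0.9408 Bond=-50.1610
(1,0): Delta=0.6748 Bond=-38.4262
(1,1): Delta=0.9735 Bond=-67.8661
(2,0): Delta=0.0000 Bond=0.0000
(2,1): Delta=0.7577 Bond=-58.2524
(2,2): Delta=1.0000 Bond=-90.4880
V0=59.9101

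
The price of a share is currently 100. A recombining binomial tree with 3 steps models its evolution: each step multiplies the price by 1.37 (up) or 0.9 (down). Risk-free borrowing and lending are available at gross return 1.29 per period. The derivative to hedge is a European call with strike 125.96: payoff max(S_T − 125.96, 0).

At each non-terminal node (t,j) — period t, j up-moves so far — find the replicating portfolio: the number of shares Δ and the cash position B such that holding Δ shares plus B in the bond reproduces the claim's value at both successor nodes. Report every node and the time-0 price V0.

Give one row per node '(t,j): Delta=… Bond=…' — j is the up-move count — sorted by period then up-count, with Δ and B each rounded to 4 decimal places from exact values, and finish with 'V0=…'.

Under the risk-neutral measure, an up-move has probability p* = (R−d)/(u−d) = 0.8298 and values discount at R = 1.29.
At expiry t=3: V(3,0)=0.0000, V(3,1)=0.0000, V(3,2)=42.9610, V(3,3)=131.1753
  t=2,j=0: stock 81.0000 → up 110.9700 (V=0.0000), down 72.9000 (V=0.0000). Price 0.0000; hedge Δ=0.0000, bond B=0.0000.
  t=2,j=1: stock 123.3000 → up 168.9210 (V=42.9610), down 110.9700 (V=0.0000). Price 27.6345; hedge Δ=0.7413, bond B=-63.7719.
  t=2,j=2: stock 187.6900 → up 257.1353 (V=131.1753), down 168.9210 (V=42.9610). Price 90.0466; hedge Δ=1.0000, bond B=-97.6434.
  t=1,j=0: stock 90.0000 → up 123.3000 (V=27.6345), down 81.0000 (V=0.0000). Price 17.7758; hedge Δ=0.6533, bond B=-41.0210.
  t=1,j=1: stock 137.0000 → up 187.6900 (V=90.0466), down 123.3000 (V=27.6345). Price 61.5684; hedge Δ=0.9693, bond B=-71.2233.
  t=0,j=0: stock 100.0000 → up 137.0000 (V=61.5684), down 90.0000 (V=17.7758). Price 41.9491; hedge Δ=0.9318, bond B=-51.2267.
The time-0 hedge costs 41.9491, which is the no-arbitrage price.

(0,0): Delta=0.9318 Bond=-51.2267
(1,0): Delta=0.6533 Bond=-41.0210
(1,1): Delta=0.9693 Bond=-71.2233
(2,0): Delta=0.0000 Bond=0.0000
(2,1): Delta=0.7413 Bond=-63.7719
(2,2): Delta=1.0000 Bond=-97.6434
V0=41.9491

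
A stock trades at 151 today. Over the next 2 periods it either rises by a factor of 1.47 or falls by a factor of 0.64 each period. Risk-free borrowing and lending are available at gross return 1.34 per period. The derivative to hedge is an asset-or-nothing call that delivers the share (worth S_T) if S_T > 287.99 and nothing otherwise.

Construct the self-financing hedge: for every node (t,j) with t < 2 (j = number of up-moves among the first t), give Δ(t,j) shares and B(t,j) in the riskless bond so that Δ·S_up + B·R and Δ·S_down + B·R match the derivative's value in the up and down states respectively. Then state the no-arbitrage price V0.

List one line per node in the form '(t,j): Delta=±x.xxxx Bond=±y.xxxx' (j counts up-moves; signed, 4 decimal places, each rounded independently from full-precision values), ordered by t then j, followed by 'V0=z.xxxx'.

The replicating-portfolio and risk-neutral prices coincide; use p* = (1.34−0.64)/(1.47−0.64) = 0.8434 for the latter.
Terminal values V(2,·): V(2,0)=0.0000, V(2,1)=0.0000, V(2,2)=326.2959
(1,0): S=96.6400. Δ = (V_up−V_dn)/(S_up−S_dn) = (0.0000−0.0000)/(142.0608−61.8496) = 0.0000. V = [p*·0.0000 + (1−p*)·0.0000]/1.34 = 0.0000. B = V − Δ·S = 0.0000.
(1,1): S=221.9700. Δ = (V_up−V_dn)/(S_up−S_dn) = (326.2959−0.0000)/(326.2959−142.0608) = 1.7711. V = [p*·326.2959 + (1−p*)·0.0000]/1.34 = 205.3652. B = V − Δ·S = -187.7624.
(0,0): S=151.0000. Δ = (V_up−V_dn)/(S_up−S_dn) = (205.3652−0.0000)/(221.9700−96.6400) = 1.6386. V = [p*·205.3652 + (1−p*)·0.0000]/1.34 = 129.2534. B = V − Δ·S = -118.1745.
The time-0 hedge costs 129.2534, which is the no-arbitrage price.

(0,0): Delta=1.6386 Bond=-118.1745
(1,0): Delta=0.0000 Bond=0.0000
(1,1): Delta=1.7711 Bond=-187.7624
V0=129.2534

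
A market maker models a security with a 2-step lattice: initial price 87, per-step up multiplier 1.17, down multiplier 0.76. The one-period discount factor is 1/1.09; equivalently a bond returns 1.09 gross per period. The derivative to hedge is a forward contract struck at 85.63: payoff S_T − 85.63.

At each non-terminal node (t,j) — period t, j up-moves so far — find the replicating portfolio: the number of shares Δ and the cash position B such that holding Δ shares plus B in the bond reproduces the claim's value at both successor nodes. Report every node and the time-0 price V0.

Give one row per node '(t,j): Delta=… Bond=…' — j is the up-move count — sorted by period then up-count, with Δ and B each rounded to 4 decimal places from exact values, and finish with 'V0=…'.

Since d<R<u, set p* = (R−d)/(u−d) = 0.8049; price each node as the discounted p*-expectation of its children.
Terminal values V(2,·): V(2,0)=-35.3788, V(2,1)=-8.2696, V(2,2)=33.4643
Node (1,0) S=66.1200: V=(p*·-8.2696+(1−p*)·-35.3788)/1.09=-12.4396; Δ=(-8.2696−-35.3788)/(77.3604−50.2512)=1.0000; B=V−Δ·S=-78.5596
Node (1,1) S=101.7900: V=(p*·33.4643+(1−p*)·-8.2696)/1.09=23.2304; Δ=(33.4643−-8.2696)/(119.0943−77.3604)=1.0000; B=V−Δ·S=-78.5596
Node (0,0) S=87.0000: V=(p*·23.2304+(1−p*)·-12.4396)/1.09=14.9269; Δ=(23.2304−-12.4396)/(101.7900−66.1200)=1.0000; B=V−Δ·S=-72.0731
Each (Δ,B) replicates both successor values, so the strategy is self-financing and V0 is arbitrage-free.

(0,0): Delta=1.0000 Bond=-72.0731
(1,0): Delta=1.0000 Bond=-78.5596
(1,1): Delta=1.0000 Bond=-78.5596
V0=14.9269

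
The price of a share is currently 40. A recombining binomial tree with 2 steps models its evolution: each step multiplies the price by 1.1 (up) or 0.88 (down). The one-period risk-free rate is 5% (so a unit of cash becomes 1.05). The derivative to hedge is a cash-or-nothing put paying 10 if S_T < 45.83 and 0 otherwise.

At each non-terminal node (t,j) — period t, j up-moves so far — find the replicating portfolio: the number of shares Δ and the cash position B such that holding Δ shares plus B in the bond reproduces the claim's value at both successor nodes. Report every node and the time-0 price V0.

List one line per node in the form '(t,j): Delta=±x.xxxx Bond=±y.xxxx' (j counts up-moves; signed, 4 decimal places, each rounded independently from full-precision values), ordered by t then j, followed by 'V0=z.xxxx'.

The replicating-portfolio and risk-neutral prices coincide; use p* = (1.05−0.88)/(1.1−0.88) = 0.7727 for the latter.
Terminal payoffs: V(2,0)=10.0000, V(2,1)=10.0000, V(2,2)=0.0000
(1,0): S=35.2000. Δ = (V_up−V_dn)/(S_up−S_dn) = (10.0000−10.0000)/(38.7200−30.9760) = 0.0000. V = [p*·10.0000 + (1−p*)·10.0000]/1.05 = 9.5238. B = V − Δ·S = 9.5238.
(1,1): S=44.0000. Δ = (V_up−V_dn)/(S_up−S_dn) = (0.0000−10.0000)/(48.4000−38.7200) = -1.0331. V = [p*·0.0000 + (1−p*)·10.0000]/1.05 = 2.1645. B = V − Δ·S = 47.6190.
(0,0): S=40.0000. Δ = (V_up−V_dn)/(S_up−S_dn) = (2.1645−9.5238)/(44.0000−35.2000) = -0.8363. V = [p*·2.1645 + (1−p*)·9.5238]/1.05 = 3.6544. B = V − Δ·S = 37.1058.
Root portfolio cost Δ·40+B reproduces V0=3.6544.

(0,0): Delta=-0.8363 Bond=37.1058
(1,0): Delta=0.0000 Bond=9.5238
(1,1): Delta=-1.0331 Bond=47.6190
V0=3.6544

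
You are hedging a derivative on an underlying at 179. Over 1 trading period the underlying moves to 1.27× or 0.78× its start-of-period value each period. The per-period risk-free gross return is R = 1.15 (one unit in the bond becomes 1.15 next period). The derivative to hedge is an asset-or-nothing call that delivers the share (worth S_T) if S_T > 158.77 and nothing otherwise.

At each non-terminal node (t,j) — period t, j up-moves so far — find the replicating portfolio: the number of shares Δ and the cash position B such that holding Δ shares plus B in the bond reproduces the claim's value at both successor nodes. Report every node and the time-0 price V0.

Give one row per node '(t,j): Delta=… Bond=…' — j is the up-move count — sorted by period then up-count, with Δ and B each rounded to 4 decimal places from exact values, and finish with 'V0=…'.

(0,0): Delta=2.5918 Bond=-314.6715
V0=149.2673

The replicating-portfolio and risk-neutral prices coincide; use p* = (1.15−0.78)/(1.27−0.78) = 0.7551 for the latter.
Terminal payoffs: V(1,0)=0.0000, V(1,1)=227.3300
(0,0): S=179.0000. Δ = (V_up−V_dn)/(S_up−S_dn) = (227.3300−0.0000)/(227.3300−139.6200) = 2.5918. V = [p*·227.3300 + (1−p*)·0.0000]/1.15 = 149.2673. B = V − Δ·S = -314.6715.
Root portfolio cost Δ·179+B reproduces V0=149.2673.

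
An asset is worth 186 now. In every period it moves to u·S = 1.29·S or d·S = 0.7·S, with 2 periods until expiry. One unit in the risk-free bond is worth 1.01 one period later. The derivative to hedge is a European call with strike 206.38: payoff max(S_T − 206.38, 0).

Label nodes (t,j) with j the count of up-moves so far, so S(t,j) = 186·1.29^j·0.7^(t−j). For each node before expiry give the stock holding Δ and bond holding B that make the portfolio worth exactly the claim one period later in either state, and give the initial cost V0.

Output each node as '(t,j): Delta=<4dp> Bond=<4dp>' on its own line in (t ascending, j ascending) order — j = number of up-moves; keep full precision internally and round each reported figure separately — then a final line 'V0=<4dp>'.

Under the risk-neutral measure, an up-move has probability p* = (R−d)/(u−d) = 0.5254 and values discount at R = 1.01.
Payoff layer (t=2): V(2,0)=0.0000, V(2,1)=0.0000, V(2,2)=103.1426
  t=1,j=0: stock 130.2000 → up 167.9580 (V=0.0000), down 91.1400 (V=0.0000). Price 0.0000; hedge Δ=0.0000, bond B=0.0000.
  t=1,j=1: stock 239.9400 → up 309.5226 (V=103.1426), down 167.9580 (V=0.0000). Price 53.6570; hedge Δ=0.7286, bond B=-121.1610.
  t=0,j=0: stock 186.0000 → up 239.9400 (V=53.6570), down 130.2000 (V=0.0000). Price 27.9135; hedge Δ=0.4889, bond B=-63.0305.
Each (Δ,B) replicates both successor values, so the strategy is self-financing and V0 is arbitrage-free.

(0,0): Delta=0.4889 Bond=-63.0305
(1,0): Delta=0.0000 Bond=0.0000
(1,1): Delta=0.7286 Bond=-121.1610
V0=27.9135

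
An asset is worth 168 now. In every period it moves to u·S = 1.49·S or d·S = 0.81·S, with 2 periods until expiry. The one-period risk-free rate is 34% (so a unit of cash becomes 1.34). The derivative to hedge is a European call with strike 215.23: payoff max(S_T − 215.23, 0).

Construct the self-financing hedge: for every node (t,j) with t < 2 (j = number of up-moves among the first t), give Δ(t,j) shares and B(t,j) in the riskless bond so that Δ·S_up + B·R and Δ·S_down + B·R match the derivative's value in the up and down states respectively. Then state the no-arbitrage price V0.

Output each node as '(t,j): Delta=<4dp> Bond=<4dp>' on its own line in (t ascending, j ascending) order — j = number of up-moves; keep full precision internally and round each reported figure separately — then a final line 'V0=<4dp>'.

(0,0): Delta=0.8032 Bond=-81.5632
(1,0): Delta=0.0000 Bond=0.0000
(1,1): Delta=0.9267 Bond=-140.2271
V0=53.3685

Risk-neutral probability p* = (R−d)/(u−d) = (1.34−0.81)/(1.49−0.81) = 0.7794.
Terminal payoffs: V(2,0)=0.0000, V(2,1)=0.0000, V(2,2)=157.7468
Node (1,0) S=136.0800: V=(p*·0.0000+(1−p*)·0.0000)/1.34=0.0000; Δ=(0.0000−0.0000)/(202.7592−110.2248)=0.0000; B=V−Δ·S=0.0000
Node (1,1) S=250.3200: V=(p*·157.7468+(1−p*)·0.0000)/1.34=91.7535; Δ=(157.7468−0.0000)/(372.9768−202.7592)=0.9267; B=V−Δ·S=-140.2271
Node (0,0) S=168.0000: V=(p*·91.7535+(1−p*)·0.0000)/1.34=53.3685; Δ=(91.7535−0.0000)/(250.3200−136.0800)=0.8032; B=V−Δ·S=-81.5632
Root portfolio cost Δ·168+B reproduces V0=53.3685.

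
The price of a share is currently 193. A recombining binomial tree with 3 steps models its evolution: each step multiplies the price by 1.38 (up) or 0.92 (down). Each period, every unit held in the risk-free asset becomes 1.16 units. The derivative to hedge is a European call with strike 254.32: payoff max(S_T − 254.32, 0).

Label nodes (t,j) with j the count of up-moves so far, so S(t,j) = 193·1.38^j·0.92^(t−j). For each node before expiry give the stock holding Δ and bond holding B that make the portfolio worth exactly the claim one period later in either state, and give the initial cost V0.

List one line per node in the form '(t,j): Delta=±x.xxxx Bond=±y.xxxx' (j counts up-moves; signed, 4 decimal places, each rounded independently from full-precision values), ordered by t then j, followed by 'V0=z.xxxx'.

(0,0): Delta=0.7354 Bond=-97.9538
(1,0): Delta=0.4616 Bond=-65.0043
(1,1): Delta=0.9028 Bond=-158.1966
(2,0): Delta=0.0000 Bond=0.0000
(2,1): Delta=0.7437 Bond=-144.5263
(2,2): Delta=1.0000 Bond=-219.2414
V0=43.9854

Since d<R<u, set p* = (R−d)/(u−d) = 0.5217; price each node as the discounted p*-expectation of its children.
Terminal payoffs: V(3,0)=0.0000, V(3,1)=0.0000, V(3,2)=83.8253, V(3,3)=252.8979
(2,0): S=163.3552. Δ = (V_up−V_dn)/(S_up−S_dn) = (0.0000−0.0000)/(225.4302−150.2868) = 0.0000. V = [p*·0.0000 + (1−p*)·0.0000]/1.16 = 0.0000. B = V − Δ·S = 0.0000.
(2,1): S=245.0328. Δ = (V_up−V_dn)/(S_up−S_dn) = (83.8253−0.0000)/(338.1453−225.4302) = 0.7437. V = [p*·83.8253 + (1−p*)·0.0000]/1.16 = 37.7025. B = V − Δ·S = -144.5263.
(2,2): S=367.5492. Δ = (V_up−V_dn)/(S_up−S_dn) = (252.8979−83.8253)/(507.2179−338.1453) = 1.0000. V = [p*·252.8979 + (1−p*)·83.8253]/1.16 = 148.3078. B = V − Δ·S = -219.2414.
(1,0): S=177.5600. Δ = (V_up−V_dn)/(S_up−S_dn) = (37.7025−0.0000)/(245.0328−163.3552) = 0.4616. V = [p*·37.7025 + (1−p*)·0.0000]/1.16 = 16.9577. B = V − Δ·S = -65.0043.
(1,1): S=266.3400. Δ = (V_up−V_dn)/(S_up−S_dn) = (148.3078−37.7025)/(367.5492−245.0328) = 0.9028. V = [p*·148.3078 + (1−p*)·37.7025]/1.16 = 82.2497. B = V − Δ·S = -158.1966.
(0,0): S=193.0000. Δ = (V_up−V_dn)/(S_up−S_dn) = (82.2497−16.9577)/(266.3400−177.5600) = 0.7354. V = [p*·82.2497 + (1−p*)·16.9577]/1.16 = 43.9854. B = V − Δ·S = -97.9538.
Root portfolio cost Δ·193+B reproduces V0=43.9854.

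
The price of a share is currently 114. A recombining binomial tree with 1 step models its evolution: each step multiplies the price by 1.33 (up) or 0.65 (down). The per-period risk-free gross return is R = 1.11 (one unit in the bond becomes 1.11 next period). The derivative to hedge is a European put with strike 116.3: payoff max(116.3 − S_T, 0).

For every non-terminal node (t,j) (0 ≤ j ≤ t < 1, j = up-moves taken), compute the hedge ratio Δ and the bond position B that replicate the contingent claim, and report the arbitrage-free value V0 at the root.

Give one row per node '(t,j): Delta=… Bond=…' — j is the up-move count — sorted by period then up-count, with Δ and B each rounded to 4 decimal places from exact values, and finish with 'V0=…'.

(0,0): Delta=-0.5444 Bond=74.3588
V0=12.2999

Under the risk-neutral measure, an up-move has probability p* = (R−d)/(u−d) = 0.6765 and values discount at R = 1.11.
Payoff layer (t=1): V(1,0)=42.2000, V(1,1)=0.0000
  t=0,j=0: stock 114.0000 → up 151.6200 (V=0.0000), down 74.1000 (V=42.2000). Price 12.2999; hedge Δ=-0.5444, bond B=74.3588.
Each (Δ,B) replicates both successor values, so the strategy is self-financing and V0 is arbitrage-free.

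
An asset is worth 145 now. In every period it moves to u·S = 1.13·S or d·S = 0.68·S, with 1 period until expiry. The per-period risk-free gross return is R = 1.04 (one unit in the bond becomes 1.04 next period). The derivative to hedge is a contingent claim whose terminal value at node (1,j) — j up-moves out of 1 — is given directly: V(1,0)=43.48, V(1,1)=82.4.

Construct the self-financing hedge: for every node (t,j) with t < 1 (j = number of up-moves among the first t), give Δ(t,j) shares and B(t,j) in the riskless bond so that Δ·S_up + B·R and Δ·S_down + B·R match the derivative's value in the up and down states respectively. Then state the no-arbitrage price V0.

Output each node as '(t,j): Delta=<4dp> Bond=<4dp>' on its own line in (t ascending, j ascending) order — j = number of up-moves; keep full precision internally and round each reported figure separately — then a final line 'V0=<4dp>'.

(0,0): Delta=0.5965 Bond=-14.7427
V0=71.7462

The replicating-portfolio and risk-neutral prices coincide; use p* = (1.04−0.68)/(1.13−0.68) = 0.8000 for the latter.
Terminal payoffs: V(1,0)=43.4800, V(1,1)=82.4000
(0,0): S=145.0000. Δ = (V_up−V_dn)/(S_up−S_dn) = (82.4000−43.4800)/(163.8500−98.6000) = 0.5965. V = [p*·82.4000 + (1−p*)·43.4800]/1.04 = 71.7462. B = V − Δ·S = -14.7427.
Check: Δ(0,0)·S0 + B(0,0) = 71.7462 = V0.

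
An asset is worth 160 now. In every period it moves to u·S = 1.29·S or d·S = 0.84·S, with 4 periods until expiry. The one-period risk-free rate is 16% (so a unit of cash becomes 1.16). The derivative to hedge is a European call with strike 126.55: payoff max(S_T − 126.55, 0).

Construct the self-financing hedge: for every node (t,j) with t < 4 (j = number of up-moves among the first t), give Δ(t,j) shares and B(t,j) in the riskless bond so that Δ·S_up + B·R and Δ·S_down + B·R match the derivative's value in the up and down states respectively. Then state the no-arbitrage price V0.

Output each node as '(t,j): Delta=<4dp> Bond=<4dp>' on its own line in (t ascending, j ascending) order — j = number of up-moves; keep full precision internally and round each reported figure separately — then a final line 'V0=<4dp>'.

(0,0): Delta=0.9842 Bond=-67.0190
(1,0): Delta=0.9350 Bond=-71.1277
(1,1): Delta=0.9972 Bond=-80.4290
(2,0): Delta=0.7399 Bond=-60.4912
(2,1): Delta=0.9865 Bond=-91.4526
(2,2): Delta=1.0000 Bond=-94.0473
(3,0): Delta=0.0000 Bond=0.0000
(3,1): Delta=0.9357 Bond=-98.6762
(3,2): Delta=1.0000 Bond=-109.0948
(3,3): Delta=1.0000 Bond=-109.0948
V0=90.4476

Risk-neutral probability p* = (R−d)/(u−d) = (1.16−0.84)/(1.29−0.84) = 0.7111.
Terminal payoffs: V(4,0)=0.0000, V(4,1)=0.0000, V(4,2)=61.3202, V(4,3)=161.9650, V(4,4)=316.5266
(3,0): S=94.8326. Δ = (V_up−V_dn)/(S_up−S_dn) = (0.0000−0.0000)/(122.3341−79.6594) = 0.0000. V = [p*·0.0000 + (1−p*)·0.0000]/1.16 = 0.0000. B = V − Δ·S = 0.0000.
(3,1): S=145.6358. Δ = (V_up−V_dn)/(S_up−S_dn) = (61.3202−0.0000)/(187.8702−122.3341) = 0.9357. V = [p*·61.3202 + (1−p*)·0.0000]/1.16 = 37.5909. B = V − Δ·S = -98.6762.
(3,2): S=223.6550. Δ = (V_up−V_dn)/(S_up−S_dn) = (161.9650−61.3202)/(288.5150−187.8702) = 1.0000. V = [p*·161.9650 + (1−p*)·61.3202]/1.16 = 114.5602. B = V − Δ·S = -109.0948.
(3,3): S=343.4702. Δ = (V_up−V_dn)/(S_up−S_dn) = (316.5266−161.9650)/(443.0766−288.5150) = 1.0000. V = [p*·316.5266 + (1−p*)·161.9650]/1.16 = 234.3754. B = V − Δ·S = -109.0948.
(2,0): S=112.8960. Δ = (V_up−V_dn)/(S_up−S_dn) = (37.5909−0.0000)/(145.6358−94.8326) = 0.7399. V = [p*·37.5909 + (1−p*)·0.0000]/1.16 = 23.0443. B = V − Δ·S = -60.4912.
(2,1): S=173.3760. Δ = (V_up−V_dn)/(S_up−S_dn) = (114.5602−37.5909)/(223.6550−145.6358) = 0.9865. V = [p*·114.5602 + (1−p*)·37.5909]/1.16 = 79.5902. B = V − Δ·S = -91.4526.
(2,2): S=266.2560. Δ = (V_up−V_dn)/(S_up−S_dn) = (234.3754−114.5602)/(343.4702−223.6550) = 1.0000. V = [p*·234.3754 + (1−p*)·114.5602]/1.16 = 172.2087. B = V − Δ·S = -94.0473.
(1,0): S=134.4000. Δ = (V_up−V_dn)/(S_up−S_dn) = (79.5902−23.0443)/(173.3760−112.8960) = 0.9350. V = [p*·79.5902 + (1−p*)·23.0443]/1.16 = 54.5299. B = V − Δ·S = -71.1277.
(1,1): S=206.4000. Δ = (V_up−V_dn)/(S_up−S_dn) = (172.2087−79.5902)/(266.2560−173.3760) = 0.9972. V = [p*·172.2087 + (1−p*)·79.5902]/1.16 = 125.3899. B = V − Δ·S = -80.4290.
(0,0): S=160.0000. Δ = (V_up−V_dn)/(S_up−S_dn) = (125.3899−54.5299)/(206.4000−134.4000) = 0.9842. V = [p*·125.3899 + (1−p*)·54.5299]/1.16 = 90.4476. B = V − Δ·S = -67.0190.
Root portfolio cost Δ·160+B reproduces V0=90.4476.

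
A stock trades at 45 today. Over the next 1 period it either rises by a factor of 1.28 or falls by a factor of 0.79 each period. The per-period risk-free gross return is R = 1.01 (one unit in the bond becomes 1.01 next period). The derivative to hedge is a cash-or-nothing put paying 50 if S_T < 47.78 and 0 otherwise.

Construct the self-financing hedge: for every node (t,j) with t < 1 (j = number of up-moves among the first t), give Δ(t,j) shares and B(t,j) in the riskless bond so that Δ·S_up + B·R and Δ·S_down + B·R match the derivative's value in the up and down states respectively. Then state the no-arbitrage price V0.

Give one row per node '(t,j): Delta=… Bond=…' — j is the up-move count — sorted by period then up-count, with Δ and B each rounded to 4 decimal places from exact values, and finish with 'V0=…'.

(0,0): Delta=-2.2676 Bond=129.3191
V0=27.2782

No-arbitrage ⇒ martingale measure with p* = (R−d)/(u−d) = 0.4490.
Payoff layer (t=1): V(1,0)=50.0000, V(1,1)=0.0000
  t=0,j=0: stock 45.0000 → up 57.6000 (V=0.0000), down 35.5500 (V=50.0000). Price 27.2782; hedge Δ=-2.2676, bond B=129.3191.
Each (Δ,B) replicates both successor values, so the strategy is self-financing and V0 is arbitrage-free.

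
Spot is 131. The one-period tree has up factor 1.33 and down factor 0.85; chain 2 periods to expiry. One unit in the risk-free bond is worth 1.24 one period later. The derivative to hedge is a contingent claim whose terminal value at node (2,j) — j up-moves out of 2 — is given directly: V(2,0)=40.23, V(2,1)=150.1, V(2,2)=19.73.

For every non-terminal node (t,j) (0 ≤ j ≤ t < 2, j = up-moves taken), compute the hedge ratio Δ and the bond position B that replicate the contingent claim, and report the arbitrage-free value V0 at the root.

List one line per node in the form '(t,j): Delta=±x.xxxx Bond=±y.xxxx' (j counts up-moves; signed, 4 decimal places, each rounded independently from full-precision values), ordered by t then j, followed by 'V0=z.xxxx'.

(0,0): Delta=-1.0943 Bond=182.4894
(1,0): Delta=2.0556 Bond=-124.4609
(1,1): Delta=-1.5589 Bond=307.2287
V0=39.1342

Risk-neutral probability p* = (R−d)/(u−d) = (1.24−0.85)/(1.33−0.85) = 0.8125.
Payoff layer (t=2): V(2,0)=40.2300, V(2,1)=150.1000, V(2,2)=19.7300
(1,0): S=111.3500. Δ = (V_up−V_dn)/(S_up−S_dn) = (150.1000−40.2300)/(148.0955−94.6475) = 2.0556. V = [p*·150.1000 + (1−p*)·40.2300]/1.24 = 104.4350. B = V − Δ·S = -124.4609.
(1,1): S=174.2300. Δ = (V_up−V_dn)/(S_up−S_dn) = (19.7300−150.1000)/(231.7259−148.0955) = -1.5589. V = [p*·19.7300 + (1−p*)·150.1000]/1.24 = 35.6245. B = V − Δ·S = 307.2287.
(0,0): S=131.0000. Δ = (V_up−V_dn)/(S_up−S_dn) = (35.6245−104.4350)/(174.2300−111.3500) = -1.0943. V = [p*·35.6245 + (1−p*)·104.4350]/1.24 = 39.1342. B = V − Δ·S = 182.4894.
Each (Δ,B) replicates both successor values, so the strategy is self-financing and V0 is arbitrage-free.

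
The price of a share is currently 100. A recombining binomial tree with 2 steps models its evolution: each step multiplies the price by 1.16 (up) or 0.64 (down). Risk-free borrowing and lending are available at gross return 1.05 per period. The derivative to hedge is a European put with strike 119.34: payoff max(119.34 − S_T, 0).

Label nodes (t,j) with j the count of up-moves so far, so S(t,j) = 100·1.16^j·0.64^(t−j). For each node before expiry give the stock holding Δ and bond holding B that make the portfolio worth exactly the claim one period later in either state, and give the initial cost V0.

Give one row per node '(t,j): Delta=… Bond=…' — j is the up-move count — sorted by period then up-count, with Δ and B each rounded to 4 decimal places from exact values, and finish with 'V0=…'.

No-arbitrage ⇒ martingale measure with p* = (R−d)/(u−d) = 0.7885.
Payoff layer (t=2): V(2,0)=78.3800, V(2,1)=45.1000, V(2,2)=0.0000
(1,0): S=64.0000. Δ = (V_up−V_dn)/(S_up−S_dn) = (45.1000−78.3800)/(74.2400−40.9600) = -1.0000. V = [p*·45.1000 + (1−p*)·78.3800]/1.05 = 49.6571. B = V − Δ·S = 113.6571.
(1,1): S=116.0000. Δ = (V_up−V_dn)/(S_up−S_dn) = (0.0000−45.1000)/(134.5600−74.2400) = -0.7477. V = [p*·0.0000 + (1−p*)·45.1000]/1.05 = 9.0861. B = V − Δ·S = 95.8168.
(0,0): S=100.0000. Δ = (V_up−V_dn)/(S_up−S_dn) = (9.0861−49.6571)/(116.0000−64.0000) = -0.7802. V = [p*·9.0861 + (1−p*)·49.6571]/1.05 = 16.8271. B = V − Δ·S = 94.8483.
Root portfolio cost Δ·100+B reproduces V0=16.8271.

(0,0): Delta=-0.7802 Bond=94.8483
(1,0): Delta=-1.0000 Bond=113.6571
(1,1): Delta=-0.7477 Bond=95.8168
V0=16.8271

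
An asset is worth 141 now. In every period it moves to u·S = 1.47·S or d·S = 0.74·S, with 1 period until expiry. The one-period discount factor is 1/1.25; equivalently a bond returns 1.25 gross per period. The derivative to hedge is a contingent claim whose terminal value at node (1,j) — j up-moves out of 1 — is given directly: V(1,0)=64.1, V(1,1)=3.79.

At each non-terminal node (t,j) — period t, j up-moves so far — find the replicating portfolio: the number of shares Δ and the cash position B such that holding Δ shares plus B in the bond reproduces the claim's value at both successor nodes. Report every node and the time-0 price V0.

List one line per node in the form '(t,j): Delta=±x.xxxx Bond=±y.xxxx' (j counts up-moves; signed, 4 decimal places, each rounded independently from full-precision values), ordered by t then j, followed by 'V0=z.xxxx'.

The replicating-portfolio and risk-neutral prices coincide; use p* = (1.25−0.74)/(1.47−0.74) = 0.6986 for the latter.
Terminal payoffs: V(1,0)=64.1000, V(1,1)=3.7900
  t=0,j=0: stock 141.0000 → up 207.2700 (V=3.7900), down 104.3400 (V=64.1000). Price 17.5725; hedge Δ=-0.5859, bond B=100.1889.
The time-0 hedge costs 17.5725, which is the no-arbitrage price.

(0,0): Delta=-0.5859 Bond=100.1889
V0=17.5725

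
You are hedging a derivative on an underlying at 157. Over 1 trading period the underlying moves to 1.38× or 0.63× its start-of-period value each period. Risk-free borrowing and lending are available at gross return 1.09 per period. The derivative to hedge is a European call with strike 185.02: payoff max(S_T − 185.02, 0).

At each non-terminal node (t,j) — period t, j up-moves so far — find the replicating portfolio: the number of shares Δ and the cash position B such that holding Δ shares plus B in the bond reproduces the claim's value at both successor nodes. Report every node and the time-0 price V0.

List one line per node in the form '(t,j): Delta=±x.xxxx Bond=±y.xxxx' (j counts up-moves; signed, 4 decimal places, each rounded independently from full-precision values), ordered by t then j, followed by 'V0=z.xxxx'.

(0,0): Delta=0.2687 Bond=-24.3831
V0=17.8035

The replicating-portfolio and risk-neutral prices coincide; use p* = (1.09−0.63)/(1.38−0.63) = 0.6133 for the latter.
Terminal values V(1,·): V(1,0)=0.0000, V(1,1)=31.6400
  t=0,j=0: stock 157.0000 → up 216.6600 (V=31.6400), down 98.9100 (V=0.0000). Price 17.8035; hedge Δ=0.2687, bond B=-24.3831.
The time-0 hedge costs 17.8035, which is the no-arbitrage price.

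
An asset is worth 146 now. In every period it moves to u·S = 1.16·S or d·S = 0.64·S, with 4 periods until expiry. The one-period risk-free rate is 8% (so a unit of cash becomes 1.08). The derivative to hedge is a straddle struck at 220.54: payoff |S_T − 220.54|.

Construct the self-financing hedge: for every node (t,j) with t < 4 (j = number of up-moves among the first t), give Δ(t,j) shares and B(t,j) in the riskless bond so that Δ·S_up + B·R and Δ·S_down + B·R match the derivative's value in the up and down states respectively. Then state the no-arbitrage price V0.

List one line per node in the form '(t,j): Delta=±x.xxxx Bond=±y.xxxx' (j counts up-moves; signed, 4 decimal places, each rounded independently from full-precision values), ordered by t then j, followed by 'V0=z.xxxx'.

Risk-neutral probability p* = (R−d)/(u−d) = (1.08−0.64)/(1.16−0.64) = 0.8462.
At expiry t=4: V(4,0)=196.0453, V(4,1)=176.1433, V(4,2)=140.0710, V(4,3)=74.6899, V(4,4)=43.8133
  t=3,j=0: stock 38.2730 → up 44.3967 (V=176.1433), down 24.4947 (V=196.0453). Price 165.9307; hedge Δ=-1.0000, bond B=204.2037.
  t=3,j=1: stock 69.3699 → up 80.4690 (V=140.0710), down 44.3967 (V=176.1433). Price 134.8338; hedge Δ=-1.0000, bond B=204.2037.
  t=3,j=2: stock 125.7329 → up 145.8501 (V=74.6899), down 80.4690 (V=140.0710). Price 78.4708; hedge Δ=-1.0000, bond B=204.2037.
  t=3,j=3: stock 227.8908 → up 264.3533 (V=43.8133), down 145.8501 (V=74.6899). Price 44.9663; hedge Δ=-0.2606, bond B=104.3442.
  t=2,j=0: stock 59.8016 → up 69.3699 (V=134.8338), down 38.2730 (V=165.9307). Price 129.2759; hedge Δ=-1.0000, bond B=189.0775.
  t=2,j=1: stock 108.3904 → up 125.7329 (V=78.4708), down 69.3699 (V=134.8338). Price 80.6871; hedge Δ=-1.0000, bond B=189.0775.
  t=2,j=2: stock 196.4576 → up 227.8908 (V=44.9663), down 125.7329 (V=78.4708). Price 46.4082; hedge Δ=-0.3280, bond B=110.8400.
  t=1,j=0: stock 93.4400 → up 108.3904 (V=80.6871), down 59.8016 (V=129.2759). Price 81.6318; hedge Δ=-1.0000, bond B=175.0718.
  t=1,j=1: stock 169.3600 → up 196.4576 (V=46.4082), down 108.3904 (V=80.6871). Price 47.8536; hedge Δ=-0.3892, bond B=113.7746.
  t=0,j=0: stock 146.0000 → up 169.3600 (V=47.8536), down 93.4400 (V=81.6318). Price 49.1206; hedge Δ=-0.4449, bond B=114.0786.
The time-0 hedge costs 49.1206, which is the no-arbitrage price.

(0,0): Delta=-0.4449 Bond=114.0786
(1,0): Delta=-1.0000 Bond=175.0718
(1,1): Delta=-0.3892 Bond=113.7746
(2,0): Delta=-1.0000 Bond=189.0775
(2,1): Delta=-1.0000 Bond=189.0775
(2,2): Delta=-0.3280 Bond=110.8400
(3,0): Delta=-1.0000 Bond=204.2037
(3,1): Delta=-1.0000 Bond=204.2037
(3,2): Delta=-1.0000 Bond=204.2037
(3,3): Delta=-0.2606 Bond=104.3442
V0=49.1206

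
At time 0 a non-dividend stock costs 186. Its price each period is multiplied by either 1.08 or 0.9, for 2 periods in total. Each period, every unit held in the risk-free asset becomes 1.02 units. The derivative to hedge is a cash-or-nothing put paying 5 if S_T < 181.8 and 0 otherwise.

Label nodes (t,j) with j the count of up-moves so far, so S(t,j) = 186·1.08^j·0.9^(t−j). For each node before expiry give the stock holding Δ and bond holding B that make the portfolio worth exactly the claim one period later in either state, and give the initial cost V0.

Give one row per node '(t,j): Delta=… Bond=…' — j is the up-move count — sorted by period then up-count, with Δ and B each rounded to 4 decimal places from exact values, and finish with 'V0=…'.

Since d<R<u, set p* = (R−d)/(u−d) = 0.6667; price each node as the discounted p*-expectation of its children.
At expiry t=2: V(2,0)=5.0000, V(2,1)=5.0000, V(2,2)=0.0000
  t=1,j=0: stock 167.4000 → up 180.7920 (V=5.0000), down 150.6600 (V=5.0000). Price 4.9020; hedge Δ=0.0000, bond B=4.9020.
  t=1,j=1: stock 200.8800 → up 216.9504 (V=0.0000), down 180.7920 (V=5.0000). Price 1.6340; hedge Δ=-0.1383, bond B=29.4118.
  t=0,j=0: stock 186.0000 → up 200.8800 (V=1.6340), down 167.4000 (V=4.9020). Price 2.6699; hedge Δ=-0.0976, bond B=20.8253.
Root portfolio cost Δ·186+B reproduces V0=2.6699.

(0,0): Delta=-0.0976 Bond=20.8253
(1,0): Delta=0.0000 Bond=4.9020
(1,1): Delta=-0.1383 Bond=29.4118
V0=2.6699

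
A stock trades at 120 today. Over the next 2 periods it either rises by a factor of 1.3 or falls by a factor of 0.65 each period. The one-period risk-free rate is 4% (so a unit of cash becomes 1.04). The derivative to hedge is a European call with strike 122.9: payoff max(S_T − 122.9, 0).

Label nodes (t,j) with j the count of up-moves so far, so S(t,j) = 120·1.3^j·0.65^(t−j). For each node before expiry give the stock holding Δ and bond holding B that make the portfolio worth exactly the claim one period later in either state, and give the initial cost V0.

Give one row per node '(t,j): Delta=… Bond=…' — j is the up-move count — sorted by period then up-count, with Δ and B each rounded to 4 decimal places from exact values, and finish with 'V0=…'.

Under the risk-neutral measure, an up-move has probability p* = (R−d)/(u−d) = 0.6000 and values discount at R = 1.04.
Terminal values V(2,·): V(2,0)=0.0000, V(2,1)=0.0000, V(2,2)=79.9000
Node (1,0) S=78.0000: V=(p*·0.0000+(1−p*)·0.0000)/1.04=0.0000; Δ=(0.0000−0.0000)/(101.4000−50.7000)=0.0000; B=V−Δ·S=0.0000
Node (1,1) S=156.0000: V=(p*·79.9000+(1−p*)·0.0000)/1.04=46.0962; Δ=(79.9000−0.0000)/(202.8000−101.4000)=0.7880; B=V−Δ·S=-76.8269
Node (0,0) S=120.0000: V=(p*·46.0962+(1−p*)·0.0000)/1.04=26.5939; Δ=(46.0962−0.0000)/(156.0000−78.0000)=0.5910; B=V−Δ·S=-44.3232
Root portfolio cost Δ·120+B reproduces V0=26.5939.

(0,0): Delta=0.5910 Bond=-44.3232
(1,0): Delta=0.0000 Bond=0.0000
(1,1): Delta=0.7880 Bond=-76.8269
V0=26.5939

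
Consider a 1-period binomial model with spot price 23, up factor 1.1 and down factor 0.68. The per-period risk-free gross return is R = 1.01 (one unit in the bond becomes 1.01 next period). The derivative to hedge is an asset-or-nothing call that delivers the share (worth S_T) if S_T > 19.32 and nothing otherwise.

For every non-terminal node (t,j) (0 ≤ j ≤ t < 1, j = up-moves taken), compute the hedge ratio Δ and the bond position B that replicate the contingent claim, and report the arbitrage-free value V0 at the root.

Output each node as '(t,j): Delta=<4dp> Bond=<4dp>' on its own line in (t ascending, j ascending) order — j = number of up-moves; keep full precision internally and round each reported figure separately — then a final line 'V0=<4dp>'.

Under the risk-neutral measure, an up-move has probability p* = (R−d)/(u−d) = 0.7857 and values discount at R = 1.01.
Terminal values V(1,·): V(1,0)=0.0000, V(1,1)=25.3000
Node (0,0) S=23.0000: V=(p*·25.3000+(1−p*)·0.0000)/1.01=19.6818; Δ=(25.3000−0.0000)/(25.3000−15.6400)=2.6190; B=V−Δ·S=-40.5563
Each (Δ,B) replicates both successor values, so the strategy is self-financing and V0 is arbitrage-free.

(0,0): Delta=2.6190 Bond=-40.5563
V0=19.6818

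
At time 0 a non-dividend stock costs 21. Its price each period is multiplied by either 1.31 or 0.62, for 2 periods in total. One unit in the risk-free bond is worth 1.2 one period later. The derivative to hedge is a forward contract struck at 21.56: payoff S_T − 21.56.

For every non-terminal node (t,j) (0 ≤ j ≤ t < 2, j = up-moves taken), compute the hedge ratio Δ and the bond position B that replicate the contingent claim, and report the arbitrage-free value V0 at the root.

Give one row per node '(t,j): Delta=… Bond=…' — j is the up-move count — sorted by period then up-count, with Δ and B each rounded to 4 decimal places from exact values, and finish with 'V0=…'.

(0,0): Delta=1.0000 Bond=-14.9722
(1,0): Delta=1.0000 Bond=-17.9667
(1,1): Delta=1.0000 Bond=-17.9667
V0=6.0278

Risk-neutral probability p* = (R−d)/(u−d) = (1.2−0.62)/(1.31−0.62) = 0.8406.
Payoff layer (t=2): V(2,0)=-13.4876, V(2,1)=-4.5038, V(2,2)=14.4781
(1,0): S=13.0200. Δ = (V_up−V_dn)/(S_up−S_dn) = (-4.5038−-13.4876)/(17.0562−8.0724) = 1.0000. V = [p*·-4.5038 + (1−p*)·-13.4876]/1.2 = -4.9467. B = V − Δ·S = -17.9667.
(1,1): S=27.5100. Δ = (V_up−V_dn)/(S_up−S_dn) = (14.4781−-4.5038)/(36.0381−17.0562) = 1.0000. V = [p*·14.4781 + (1−p*)·-4.5038]/1.2 = 9.5433. B = V − Δ·S = -17.9667.
(0,0): S=21.0000. Δ = (V_up−V_dn)/(S_up−S_dn) = (9.5433−-4.9467)/(27.5100−13.0200) = 1.0000. V = [p*·9.5433 + (1−p*)·-4.9467]/1.2 = 6.0278. B = V − Δ·S = -14.9722.
Each (Δ,B) replicates both successor values, so the strategy is self-financing and V0 is arbitrage-free.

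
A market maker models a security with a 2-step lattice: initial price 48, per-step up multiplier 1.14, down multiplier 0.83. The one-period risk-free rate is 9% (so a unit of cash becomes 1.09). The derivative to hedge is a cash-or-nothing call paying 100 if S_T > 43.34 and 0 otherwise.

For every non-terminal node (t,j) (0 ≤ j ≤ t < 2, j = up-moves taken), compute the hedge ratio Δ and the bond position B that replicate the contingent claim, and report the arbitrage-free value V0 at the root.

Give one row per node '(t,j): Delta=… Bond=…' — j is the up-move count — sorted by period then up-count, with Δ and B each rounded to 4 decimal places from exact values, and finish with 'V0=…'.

(0,0): Delta=0.9944 Bond=34.2453
(1,0): Delta=8.0969 Bond=-245.6348
(1,1): Delta=0.0000 Bond=91.7431
V0=81.9784

No-arbitrage ⇒ martingale measure with p* = (R−d)/(u−d) = 0.8387.
Terminal payoffs: V(2,0)=0.0000, V(2,1)=100.0000, V(2,2)=100.0000
Node (1,0) S=39.8400: V=(p*·100.0000+(1−p*)·0.0000)/1.09=76.9458; Δ=(100.0000−0.0000)/(45.4176−33.0672)=8.0969; B=V−Δ·S=-245.6348
Node (1,1) S=54.7200: V=(p*·100.0000+(1−p*)·100.0000)/1.09=91.7431; Δ=(100.0000−100.0000)/(62.3808−45.4176)=0.0000; B=V−Δ·S=91.7431
Node (0,0) S=48.0000: V=(p*·91.7431+(1−p*)·76.9458)/1.09=81.9784; Δ=(91.7431−76.9458)/(54.7200−39.8400)=0.9944; B=V−Δ·S=34.2453
Self-financing check: at every node Δ·S+B equals the discounted successor values.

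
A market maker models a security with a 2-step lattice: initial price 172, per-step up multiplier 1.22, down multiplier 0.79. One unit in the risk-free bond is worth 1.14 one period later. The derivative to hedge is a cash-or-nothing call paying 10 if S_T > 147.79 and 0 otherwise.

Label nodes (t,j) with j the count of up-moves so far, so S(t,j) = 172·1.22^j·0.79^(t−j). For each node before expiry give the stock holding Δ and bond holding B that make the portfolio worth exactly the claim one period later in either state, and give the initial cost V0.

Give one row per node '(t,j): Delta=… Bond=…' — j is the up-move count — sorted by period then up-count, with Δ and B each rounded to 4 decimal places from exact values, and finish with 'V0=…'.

No-arbitrage ⇒ martingale measure with p* = (R−d)/(u−d) = 0.8140.
Payoff layer (t=2): V(2,0)=0.0000, V(2,1)=10.0000, V(2,2)=10.0000
(1,0): S=135.8800. Δ = (V_up−V_dn)/(S_up−S_dn) = (10.0000−0.0000)/(165.7736−107.3452) = 0.1711. V = [p*·10.0000 + (1−p*)·0.0000]/1.14 = 7.1399. B = V − Δ·S = -16.1159.
(1,1): S=209.8400. Δ = (V_up−V_dn)/(S_up−S_dn) = (10.0000−10.0000)/(256.0048−165.7736) = 0.0000. V = [p*·10.0000 + (1−p*)·10.0000]/1.14 = 8.7719. B = V − Δ·S = 8.7719.
(0,0): S=172.0000. Δ = (V_up−V_dn)/(S_up−S_dn) = (8.7719−7.1399)/(209.8400−135.8800) = 0.0221. V = [p*·8.7719 + (1−p*)·7.1399]/1.14 = 7.4283. B = V − Δ·S = 3.6330.
Check: Δ(0,0)·S0 + B(0,0) = 7.4283 = V0.

(0,0): Delta=0.0221 Bond=3.6330
(1,0): Delta=0.1711 Bond=-16.1159
(1,1): Delta=0.0000 Bond=8.7719
V0=7.4283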